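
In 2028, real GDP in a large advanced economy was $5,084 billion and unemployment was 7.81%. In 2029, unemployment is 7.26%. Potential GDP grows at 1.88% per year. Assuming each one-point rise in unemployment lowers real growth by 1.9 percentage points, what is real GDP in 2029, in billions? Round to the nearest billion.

Δu = 7.26 - 7.81 = -0.55 points.
Okun's law (growth form): g_Y = g_Y* - β × Δu = 1.88 - 1.9 × (-0.55) = 1.88 + 1.045 = 2.925%.
Real GDP in the next year = 5084 × (1 + 2.925/100) = 5084 × 1.02925 ≈ 5233 billion.

$5,233 billion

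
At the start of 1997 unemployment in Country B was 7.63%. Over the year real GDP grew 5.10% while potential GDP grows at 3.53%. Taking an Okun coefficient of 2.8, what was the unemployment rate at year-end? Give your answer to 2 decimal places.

7.07%

Growth-rate Okun's law: g_Y = g_Y* - β × Δu, so Δu = (g_Y* - g_Y)/β.
Δu = (3.53 - 5.1)/2.8 = -1.57/2.8 = -0.56 percentage points.
Year-end unemployment = 7.63 - 0.56 = 7.07%.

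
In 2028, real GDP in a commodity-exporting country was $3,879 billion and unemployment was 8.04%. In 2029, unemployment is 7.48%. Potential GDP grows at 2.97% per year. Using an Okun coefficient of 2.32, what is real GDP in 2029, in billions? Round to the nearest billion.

$4,045 billion

Δu = 7.48 - 8.04 = -0.56 points.
Okun's law (growth form): g_Y = g_Y* - β × Δu = 2.97 - 2.32 × (-0.56) = 2.97 + 1.2992 = 4.2692%.
Real GDP in the next year = 3879 × (1 + 4.2692/100) = 3879 × 1.042692 ≈ 4045 billion.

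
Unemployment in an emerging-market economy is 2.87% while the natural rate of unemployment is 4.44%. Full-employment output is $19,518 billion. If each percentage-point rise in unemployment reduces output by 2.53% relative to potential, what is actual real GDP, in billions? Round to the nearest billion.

$20,293 billion

Unemployment gap = 2.87 - 4.44 = -1.57 points, so the output gap is -2.53 × (-1.57) = 3.9721%.
Actual GDP = 19518 × (1 + 3.9721/100) = 19518 × 1.039721 ≈ 20293 billion.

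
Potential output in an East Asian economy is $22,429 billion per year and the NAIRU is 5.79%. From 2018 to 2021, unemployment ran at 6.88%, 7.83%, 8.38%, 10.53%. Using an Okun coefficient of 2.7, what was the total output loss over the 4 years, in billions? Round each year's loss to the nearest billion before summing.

$6,333 billion

Year 2018: gap = -2.7 × (6.88 - 5.79) = -2.943%, loss ≈ 22429 × 2.943/100 ≈ 660.
Year 2019: gap = -2.7 × (7.83 - 5.79) = -5.508%, loss ≈ 22429 × 5.508/100 ≈ 1235.
Year 2020: gap = -2.7 × (8.38 - 5.79) = -6.993%, loss ≈ 22429 × 6.993/100 ≈ 1568.
Year 2021: gap = -2.7 × (10.53 - 5.79) = -12.798%, loss ≈ 22429 × 12.798/100 ≈ 2870.
Total lost output = 660 + 1235 + 1568 + 2870 = 6333 billion.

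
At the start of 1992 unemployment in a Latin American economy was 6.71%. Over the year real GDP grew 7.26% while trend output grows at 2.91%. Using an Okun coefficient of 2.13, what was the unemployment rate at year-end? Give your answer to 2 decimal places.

4.67%

Growth-rate Okun's law: g_Y = g_Y* - β × Δu, so Δu = (g_Y* - g_Y)/β.
Δu = (2.91 - 7.26)/2.13 = -4.35/2.13 = -2.04 percentage points.
Year-end unemployment = 6.71 - 2.04 = 4.67%.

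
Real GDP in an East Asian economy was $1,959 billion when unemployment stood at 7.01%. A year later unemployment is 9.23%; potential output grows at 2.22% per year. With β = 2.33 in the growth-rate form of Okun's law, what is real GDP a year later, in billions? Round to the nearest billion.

$1,901 billion

Δu = 9.23 - 7.01 = 2.22 points.
Okun's law (growth form): g_Y = g_Y* - β × Δu = 2.22 - 2.33 × (2.22) = 2.22 - 5.1726 = -2.9526%.
Real GDP in the next year = 1959 × (1 - 2.9526/100) = 1959 × 0.970474 ≈ 1901 billion.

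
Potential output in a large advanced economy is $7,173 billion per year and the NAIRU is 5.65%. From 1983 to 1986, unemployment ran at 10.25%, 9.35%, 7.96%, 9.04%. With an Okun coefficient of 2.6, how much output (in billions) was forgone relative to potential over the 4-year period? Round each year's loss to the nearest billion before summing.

Year 1983: gap = -2.6 × (10.25 - 5.65) = -11.96%, loss ≈ 7173 × 11.96/100 ≈ 858.
Year 1984: gap = -2.6 × (9.35 - 5.65) = -9.62%, loss ≈ 7173 × 9.62/100 ≈ 690.
Year 1985: gap = -2.6 × (7.96 - 5.65) = -6.006%, loss ≈ 7173 × 6.006/100 ≈ 431.
Year 1986: gap = -2.6 × (9.04 - 5.65) = -8.814%, loss ≈ 7173 × 8.814/100 ≈ 632.
Total lost output = 858 + 690 + 431 + 632 = 2611 billion.

$2,611 billion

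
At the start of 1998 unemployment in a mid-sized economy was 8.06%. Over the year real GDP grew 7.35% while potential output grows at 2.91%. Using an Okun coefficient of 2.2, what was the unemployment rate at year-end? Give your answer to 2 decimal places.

6.04%

Growth-rate Okun's law: g_Y = g_Y* - β × Δu, so Δu = (g_Y* - g_Y)/β.
Δu = (2.91 - 7.35)/2.2 = -4.44/2.2 = -2.02 percentage points.
Year-end unemployment = 8.06 - 2.02 = 6.04%.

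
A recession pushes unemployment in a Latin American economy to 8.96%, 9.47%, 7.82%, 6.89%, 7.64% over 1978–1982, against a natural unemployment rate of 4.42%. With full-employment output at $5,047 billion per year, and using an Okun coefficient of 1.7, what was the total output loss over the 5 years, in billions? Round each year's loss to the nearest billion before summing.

$1,603 billion

Year 1978: gap = -1.7 × (8.96 - 4.42) = -7.718%, loss ≈ 5047 × 7.718/100 ≈ 390.
Year 1979: gap = -1.7 × (9.47 - 4.42) = -8.585%, loss ≈ 5047 × 8.585/100 ≈ 433.
Year 1980: gap = -1.7 × (7.82 - 4.42) = -5.78%, loss ≈ 5047 × 5.78/100 ≈ 292.
Year 1981: gap = -1.7 × (6.89 - 4.42) = -4.199%, loss ≈ 5047 × 4.199/100 ≈ 212.
Year 1982: gap = -1.7 × (7.64 - 4.42) = -5.474%, loss ≈ 5047 × 5.474/100 ≈ 276.
Total lost output = 390 + 433 + 292 + 212 + 276 = 1603 billion.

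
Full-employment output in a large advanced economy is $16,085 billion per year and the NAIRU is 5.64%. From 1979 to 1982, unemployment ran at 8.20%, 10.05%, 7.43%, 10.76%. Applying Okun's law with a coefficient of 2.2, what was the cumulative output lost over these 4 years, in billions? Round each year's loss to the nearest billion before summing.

Year 1979: gap = -2.2 × (8.2 - 5.64) = -5.632%, loss ≈ 16085 × 5.632/100 ≈ 906.
Year 1980: gap = -2.2 × (10.05 - 5.64) = -9.702%, loss ≈ 16085 × 9.702/100 ≈ 1561.
Year 1981: gap = -2.2 × (7.43 - 5.64) = -3.938%, loss ≈ 16085 × 3.938/100 ≈ 633.
Year 1982: gap = -2.2 × (10.76 - 5.64) = -11.264%, loss ≈ 16085 × 11.264/100 ≈ 1812.
Total lost output = 906 + 1561 + 633 + 1812 = 4912 billion.

$4,912 billion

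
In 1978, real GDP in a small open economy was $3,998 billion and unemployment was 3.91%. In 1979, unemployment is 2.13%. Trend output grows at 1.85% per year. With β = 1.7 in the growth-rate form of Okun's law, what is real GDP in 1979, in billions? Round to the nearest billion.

Δu = 2.13 - 3.91 = -1.78 points.
Okun's law (growth form): g_Y = g_Y* - β × Δu = 1.85 - 1.7 × (-1.78) = 1.85 + 3.026 = 4.876%.
Real GDP in the next year = 3998 × (1 + 4.876/100) = 3998 × 1.04876 ≈ 4193 billion.

$4,193 billion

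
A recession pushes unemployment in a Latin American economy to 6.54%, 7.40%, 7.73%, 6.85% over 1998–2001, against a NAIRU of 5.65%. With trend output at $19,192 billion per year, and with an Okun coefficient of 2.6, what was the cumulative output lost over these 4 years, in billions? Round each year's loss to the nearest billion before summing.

$2,954 billion

Year 1998: gap = -2.6 × (6.54 - 5.65) = -2.314%, loss ≈ 19192 × 2.314/100 ≈ 444.
Year 1999: gap = -2.6 × (7.4 - 5.65) = -4.55%, loss ≈ 19192 × 4.55/100 ≈ 873.
Year 2000: gap = -2.6 × (7.73 - 5.65) = -5.408%, loss ≈ 19192 × 5.408/100 ≈ 1038.
Year 2001: gap = -2.6 × (6.85 - 5.65) = -3.12%, loss ≈ 19192 × 3.12/100 ≈ 599.
Total lost output = 444 + 873 + 1038 + 599 = 2954 billion.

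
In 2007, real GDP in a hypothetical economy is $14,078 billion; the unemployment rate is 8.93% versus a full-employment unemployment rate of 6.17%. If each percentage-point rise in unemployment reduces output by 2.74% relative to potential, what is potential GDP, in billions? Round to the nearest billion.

$15,230 billion

Unemployment gap = 8.93 - 6.17 = 2.76 points, so output gap = -2.74 × 2.76 = -7.5624%.
Since Y = Y* × (1 + gap/100), Y* = 14078/0.924376 ≈ 15230 billion.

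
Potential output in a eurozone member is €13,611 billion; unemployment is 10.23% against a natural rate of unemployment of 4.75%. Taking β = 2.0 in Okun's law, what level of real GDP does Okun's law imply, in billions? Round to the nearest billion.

€12,119 billion

Unemployment gap = 10.23 - 4.75 = 5.48 points, so the output gap is -2 × 5.48 = -10.96%.
Actual GDP = 13611 × (1 - 10.96/100) = 13611 × 0.8904 ≈ 12119 billion.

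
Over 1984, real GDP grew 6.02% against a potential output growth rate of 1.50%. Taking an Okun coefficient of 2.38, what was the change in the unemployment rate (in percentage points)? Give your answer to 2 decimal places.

Growth-rate Okun's law: g_Y = g_Y* - β × Δu, so Δu = (g_Y* - g_Y)/β.
Δu = (1.5 - 6.02)/2.38 = -4.52/2.38 = -1.90 percentage points.

-1.90 percentage points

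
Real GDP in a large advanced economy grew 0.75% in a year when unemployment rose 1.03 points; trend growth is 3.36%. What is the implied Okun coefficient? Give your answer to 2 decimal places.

β ≈ 2.53

Growth form: g_Y = g_Y* - β × Δu, so β = (g_Y* - g_Y)/Δu.
β = (3.36 - 0.75)/1.03 = 2.61/1.03 = 2.53.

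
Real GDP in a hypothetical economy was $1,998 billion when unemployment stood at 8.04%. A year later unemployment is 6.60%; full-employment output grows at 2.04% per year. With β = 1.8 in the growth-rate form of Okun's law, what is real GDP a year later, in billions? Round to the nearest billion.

Δu = 6.6 - 8.04 = -1.44 points.
Okun's law (growth form): g_Y = g_Y* - β × Δu = 2.04 - 1.8 × (-1.44) = 2.04 + 2.592 = 4.632%.
Real GDP in the next year = 1998 × (1 + 4.632/100) = 1998 × 1.04632 ≈ 2091 billion.

$2,091 billion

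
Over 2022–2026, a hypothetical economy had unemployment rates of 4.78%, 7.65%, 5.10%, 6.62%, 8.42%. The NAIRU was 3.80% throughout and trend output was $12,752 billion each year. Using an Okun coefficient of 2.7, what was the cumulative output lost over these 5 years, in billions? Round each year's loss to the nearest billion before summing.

Year 2022: gap = -2.7 × (4.78 - 3.8) = -2.646%, loss ≈ 12752 × 2.646/100 ≈ 337.
Year 2023: gap = -2.7 × (7.65 - 3.8) = -10.395%, loss ≈ 12752 × 10.395/100 ≈ 1326.
Year 2024: gap = -2.7 × (5.1 - 3.8) = -3.51%, loss ≈ 12752 × 3.51/100 ≈ 448.
Year 2025: gap = -2.7 × (6.62 - 3.8) = -7.614%, loss ≈ 12752 × 7.614/100 ≈ 971.
Year 2026: gap = -2.7 × (8.42 - 3.8) = -12.474%, loss ≈ 12752 × 12.474/100 ≈ 1591.
Total lost output = 337 + 1326 + 448 + 971 + 1591 = 4673 billion.

$4,673 billion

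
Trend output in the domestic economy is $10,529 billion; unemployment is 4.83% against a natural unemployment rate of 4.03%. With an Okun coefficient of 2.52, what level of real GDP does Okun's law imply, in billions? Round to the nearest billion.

$10,317 billion

Unemployment gap = 4.83 - 4.03 = 0.8 points, so the output gap is -2.52 × 0.8 = -2.016%.
Actual GDP = 10529 × (1 - 2.016/100) = 10529 × 0.97984 ≈ 10317 billion.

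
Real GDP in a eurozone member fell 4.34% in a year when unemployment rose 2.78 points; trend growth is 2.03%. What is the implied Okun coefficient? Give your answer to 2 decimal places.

Growth form: g_Y = g_Y* - β × Δu, so β = (g_Y* - g_Y)/Δu.
β = (2.03 + 4.34)/2.78 = 6.37/2.78 = 2.29.

β ≈ 2.29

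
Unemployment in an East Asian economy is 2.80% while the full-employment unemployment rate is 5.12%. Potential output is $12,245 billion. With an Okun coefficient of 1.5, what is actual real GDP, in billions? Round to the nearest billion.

Unemployment gap = 2.8 - 5.12 = -2.32 points, so the output gap is -1.5 × (-2.32) = 3.48%.
Actual GDP = 12245 × (1 + 3.48/100) = 12245 × 1.0348 ≈ 12671 billion.

$12,671 billion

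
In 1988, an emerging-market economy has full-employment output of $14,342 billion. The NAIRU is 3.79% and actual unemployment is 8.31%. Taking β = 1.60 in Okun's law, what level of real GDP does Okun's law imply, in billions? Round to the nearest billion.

Unemployment gap = 8.31 - 3.79 = 4.52 points, so the output gap is -1.6 × 4.52 = -7.232%.
Actual GDP = 14342 × (1 - 7.232/100) = 14342 × 0.92768 ≈ 13305 billion.

$13,305 billion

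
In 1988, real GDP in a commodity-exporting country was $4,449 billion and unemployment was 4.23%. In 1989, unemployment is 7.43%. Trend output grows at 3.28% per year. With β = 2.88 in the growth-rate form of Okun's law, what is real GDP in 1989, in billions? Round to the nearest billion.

Δu = 7.43 - 4.23 = 3.2 points.
Okun's law (growth form): g_Y = g_Y* - β × Δu = 3.28 - 2.88 × (3.20) = 3.28 - 9.216 = -5.936%.
Real GDP in the next year = 4449 × (1 - 5.936/100) = 4449 × 0.94064 ≈ 4185 billion.

$4,185 billion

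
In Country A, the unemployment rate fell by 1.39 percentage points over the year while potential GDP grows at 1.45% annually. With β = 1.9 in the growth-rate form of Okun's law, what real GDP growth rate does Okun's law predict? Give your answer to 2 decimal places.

4.09%

Growth-rate Okun's law: g_Y = g_Y* - β × Δu.
g_Y = 1.45 - 1.9 × (-1.39) = 1.45 + 2.641 = 4.091%, i.e. 4.09% to 2 d.p.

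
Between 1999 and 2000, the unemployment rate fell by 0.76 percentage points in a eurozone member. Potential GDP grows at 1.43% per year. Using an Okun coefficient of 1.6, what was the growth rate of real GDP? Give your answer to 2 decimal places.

Growth-rate Okun's law: g_Y = g_Y* - β × Δu.
g_Y = 1.43 - 1.6 × (-0.76) = 1.43 + 1.216 = 2.646%, i.e. 2.65% to 2 d.p.

2.65%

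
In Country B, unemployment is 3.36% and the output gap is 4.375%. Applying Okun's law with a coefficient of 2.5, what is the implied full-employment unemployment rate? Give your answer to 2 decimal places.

5.11%

From Okun's law, u - u* = -(output gap)/β = -(4.375)/2.5 = -1.75 points.
So u* = 3.36 + 1.75 = 5.11%.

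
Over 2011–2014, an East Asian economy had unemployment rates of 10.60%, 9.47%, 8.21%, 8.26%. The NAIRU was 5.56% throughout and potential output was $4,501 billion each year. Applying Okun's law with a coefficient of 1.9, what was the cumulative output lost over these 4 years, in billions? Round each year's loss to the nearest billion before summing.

$1,223 billion

Year 2011: gap = -1.9 × (10.6 - 5.56) = -9.576%, loss ≈ 4501 × 9.576/100 ≈ 431.
Year 2012: gap = -1.9 × (9.47 - 5.56) = -7.429%, loss ≈ 4501 × 7.429/100 ≈ 334.
Year 2013: gap = -1.9 × (8.21 - 5.56) = -5.035%, loss ≈ 4501 × 5.035/100 ≈ 227.
Year 2014: gap = -1.9 × (8.26 - 5.56) = -5.13%, loss ≈ 4501 × 5.13/100 ≈ 231.
Total lost output = 431 + 334 + 227 + 231 = 1223 billion.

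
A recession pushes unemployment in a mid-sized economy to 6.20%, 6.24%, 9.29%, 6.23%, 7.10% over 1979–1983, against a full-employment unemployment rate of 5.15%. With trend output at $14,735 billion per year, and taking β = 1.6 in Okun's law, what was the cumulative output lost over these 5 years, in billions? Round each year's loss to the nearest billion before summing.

Year 1979: gap = -1.6 × (6.2 - 5.15) = -1.68%, loss ≈ 14735 × 1.68/100 ≈ 248.
Year 1980: gap = -1.6 × (6.24 - 5.15) = -1.744%, loss ≈ 14735 × 1.744/100 ≈ 257.
Year 1981: gap = -1.6 × (9.29 - 5.15) = -6.624%, loss ≈ 14735 × 6.624/100 ≈ 976.
Year 1982: gap = -1.6 × (6.23 - 5.15) = -1.728%, loss ≈ 14735 × 1.728/100 ≈ 255.
Year 1983: gap = -1.6 × (7.1 - 5.15) = -3.12%, loss ≈ 14735 × 3.12/100 ≈ 460.
Total lost output = 248 + 257 + 976 + 255 + 460 = 2196 billion.

$2,196 billion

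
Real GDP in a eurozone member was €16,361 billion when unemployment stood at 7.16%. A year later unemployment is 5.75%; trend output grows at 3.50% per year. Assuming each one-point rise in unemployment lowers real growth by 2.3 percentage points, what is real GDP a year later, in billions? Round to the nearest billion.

Δu = 5.75 - 7.16 = -1.41 points.
Okun's law (growth form): g_Y = g_Y* - β × Δu = 3.50 - 2.3 × (-1.41) = 3.5 + 3.243 = 6.743%.
Real GDP in the next year = 16361 × (1 + 6.743/100) = 16361 × 1.06743 ≈ 17464 billion.

€17,464 billion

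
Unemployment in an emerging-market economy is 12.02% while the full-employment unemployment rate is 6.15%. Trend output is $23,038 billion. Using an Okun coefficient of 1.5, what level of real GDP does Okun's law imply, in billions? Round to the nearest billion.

$21,010 billion

Unemployment gap = 12.02 - 6.15 = 5.87 points, so the output gap is -1.5 × 5.87 = -8.805%.
Actual GDP = 23038 × (1 - 8.805/100) = 23038 × 0.91195 ≈ 21010 billion.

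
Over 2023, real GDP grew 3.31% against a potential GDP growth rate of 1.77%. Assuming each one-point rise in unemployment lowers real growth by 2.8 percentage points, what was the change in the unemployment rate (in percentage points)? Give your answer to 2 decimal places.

-0.55 percentage points

Growth-rate Okun's law: g_Y = g_Y* - β × Δu, so Δu = (g_Y* - g_Y)/β.
Δu = (1.77 - 3.31)/2.8 = -1.54/2.8 = -0.55 percentage points.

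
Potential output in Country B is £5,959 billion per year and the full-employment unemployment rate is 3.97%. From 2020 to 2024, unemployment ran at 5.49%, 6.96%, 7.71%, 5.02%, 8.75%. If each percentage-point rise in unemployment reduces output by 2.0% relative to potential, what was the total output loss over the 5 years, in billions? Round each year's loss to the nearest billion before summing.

Year 2020: gap = -2.0 × (5.49 - 3.97) = -3.04%, loss ≈ 5959 × 3.04/100 ≈ 181.
Year 2021: gap = -2.0 × (6.96 - 3.97) = -5.98%, loss ≈ 5959 × 5.98/100 ≈ 356.
Year 2022: gap = -2.0 × (7.71 - 3.97) = -7.48%, loss ≈ 5959 × 7.48/100 ≈ 446.
Year 2023: gap = -2.0 × (5.02 - 3.97) = -2.1%, loss ≈ 5959 × 2.1/100 ≈ 125.
Year 2024: gap = -2.0 × (8.75 - 3.97) = -9.56%, loss ≈ 5959 × 9.56/100 ≈ 570.
Total lost output = 181 + 356 + 446 + 125 + 570 = 1678 billion.

£1,678 billion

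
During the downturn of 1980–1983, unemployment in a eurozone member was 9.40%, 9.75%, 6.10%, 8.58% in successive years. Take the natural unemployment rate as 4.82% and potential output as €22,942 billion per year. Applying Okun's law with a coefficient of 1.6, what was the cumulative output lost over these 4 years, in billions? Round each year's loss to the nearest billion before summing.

Year 1980: gap = -1.6 × (9.4 - 4.82) = -7.328%, loss ≈ 22942 × 7.328/100 ≈ 1681.
Year 1981: gap = -1.6 × (9.75 - 4.82) = -7.888%, loss ≈ 22942 × 7.888/100 ≈ 1810.
Year 1982: gap = -1.6 × (6.1 - 4.82) = -2.048%, loss ≈ 22942 × 2.048/100 ≈ 470.
Year 1983: gap = -1.6 × (8.58 - 4.82) = -6.016%, loss ≈ 22942 × 6.016/100 ≈ 1380.
Total lost output = 1681 + 1810 + 470 + 1380 = 5341 billion.

€5,341 billion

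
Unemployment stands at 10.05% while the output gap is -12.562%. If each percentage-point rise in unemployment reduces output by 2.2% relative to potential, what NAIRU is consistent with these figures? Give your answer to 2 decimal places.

4.34%

From Okun's law, u - u* = -(output gap)/β = -(-12.562)/2.2 = 5.71 points.
So u* = 10.05 - 5.71 = 4.34%.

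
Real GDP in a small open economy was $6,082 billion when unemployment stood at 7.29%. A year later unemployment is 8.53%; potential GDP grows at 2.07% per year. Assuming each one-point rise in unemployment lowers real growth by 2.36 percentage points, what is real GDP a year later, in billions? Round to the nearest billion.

$6,030 billion

Δu = 8.53 - 7.29 = 1.24 points.
Okun's law (growth form): g_Y = g_Y* - β × Δu = 2.07 - 2.36 × (1.24) = 2.07 - 2.9264 = -0.8564%.
Real GDP in the next year = 6082 × (1 - 0.8564/100) = 6082 × 0.991436 ≈ 6030 billion.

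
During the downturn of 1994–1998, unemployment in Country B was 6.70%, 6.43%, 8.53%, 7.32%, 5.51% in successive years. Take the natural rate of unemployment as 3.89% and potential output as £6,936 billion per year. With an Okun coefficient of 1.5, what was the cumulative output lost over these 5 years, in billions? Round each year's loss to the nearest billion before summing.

£1,565 billion

Year 1994: gap = -1.5 × (6.7 - 3.89) = -4.215%, loss ≈ 6936 × 4.215/100 ≈ 292.
Year 1995: gap = -1.5 × (6.43 - 3.89) = -3.81%, loss ≈ 6936 × 3.81/100 ≈ 264.
Year 1996: gap = -1.5 × (8.53 - 3.89) = -6.96%, loss ≈ 6936 × 6.96/100 ≈ 483.
Year 1997: gap = -1.5 × (7.32 - 3.89) = -5.145%, loss ≈ 6936 × 5.145/100 ≈ 357.
Year 1998: gap = -1.5 × (5.51 - 3.89) = -2.43%, loss ≈ 6936 × 2.43/100 ≈ 169.
Total lost output = 292 + 264 + 483 + 357 + 169 = 1565 billion.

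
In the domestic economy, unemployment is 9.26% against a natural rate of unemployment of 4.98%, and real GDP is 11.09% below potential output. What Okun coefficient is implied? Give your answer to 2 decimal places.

β ≈ 2.59

Okun's law: output gap = -β × (u - u*).
-11.09 = -β × (9.26 - 4.98) = -β × 4.28, so β = 11.09/4.28 = 2.59.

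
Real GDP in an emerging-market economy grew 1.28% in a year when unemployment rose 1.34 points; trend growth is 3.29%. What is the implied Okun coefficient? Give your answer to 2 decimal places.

Growth form: g_Y = g_Y* - β × Δu, so β = (g_Y* - g_Y)/Δu.
β = (3.29 - 1.28)/1.34 = 2.01/1.34 = 1.50.

β ≈ 1.50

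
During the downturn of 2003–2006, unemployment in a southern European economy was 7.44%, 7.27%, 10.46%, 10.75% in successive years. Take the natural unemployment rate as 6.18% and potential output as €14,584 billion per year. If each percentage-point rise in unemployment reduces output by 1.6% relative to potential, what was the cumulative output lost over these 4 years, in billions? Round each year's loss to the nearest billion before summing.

€2,613 billion

Year 2003: gap = -1.6 × (7.44 - 6.18) = -2.016%, loss ≈ 14584 × 2.016/100 ≈ 294.
Year 2004: gap = -1.6 × (7.27 - 6.18) = -1.744%, loss ≈ 14584 × 1.744/100 ≈ 254.
Year 2005: gap = -1.6 × (10.46 - 6.18) = -6.848%, loss ≈ 14584 × 6.848/100 ≈ 999.
Year 2006: gap = -1.6 × (10.75 - 6.18) = -7.312%, loss ≈ 14584 × 7.312/100 ≈ 1066.
Total lost output = 294 + 254 + 999 + 1066 = 2613 billion.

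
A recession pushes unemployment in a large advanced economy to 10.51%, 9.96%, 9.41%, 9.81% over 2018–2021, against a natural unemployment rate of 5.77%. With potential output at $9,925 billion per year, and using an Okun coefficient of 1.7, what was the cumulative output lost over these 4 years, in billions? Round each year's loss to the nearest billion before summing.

Year 2018: gap = -1.7 × (10.51 - 5.77) = -8.058%, loss ≈ 9925 × 8.058/100 ≈ 800.
Year 2019: gap = -1.7 × (9.96 - 5.77) = -7.123%, loss ≈ 9925 × 7.123/100 ≈ 707.
Year 2020: gap = -1.7 × (9.41 - 5.77) = -6.188%, loss ≈ 9925 × 6.188/100 ≈ 614.
Year 2021: gap = -1.7 × (9.81 - 5.77) = -6.868%, loss ≈ 9925 × 6.868/100 ≈ 682.
Total lost output = 800 + 707 + 614 + 682 = 2803 billion.

$2,803 billion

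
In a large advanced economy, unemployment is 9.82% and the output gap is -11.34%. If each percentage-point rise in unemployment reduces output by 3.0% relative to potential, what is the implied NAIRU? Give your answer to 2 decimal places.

From Okun's law, u - u* = -(output gap)/β = -(-11.34)/3.0 = 3.78 points.
So u* = 9.82 - 3.78 = 6.04%.

6.04%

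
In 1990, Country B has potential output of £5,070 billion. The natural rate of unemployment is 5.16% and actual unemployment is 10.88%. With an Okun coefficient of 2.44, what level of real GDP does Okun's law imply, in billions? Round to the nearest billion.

£4,362 billion

Unemployment gap = 10.88 - 5.16 = 5.72 points, so the output gap is -2.44 × 5.72 = -13.9568%.
Actual GDP = 5070 × (1 - 13.9568/100) = 5070 × 0.860432 ≈ 4362 billion.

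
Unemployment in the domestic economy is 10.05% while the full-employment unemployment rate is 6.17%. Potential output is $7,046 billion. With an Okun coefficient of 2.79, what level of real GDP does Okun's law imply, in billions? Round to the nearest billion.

$6,283 billion

Unemployment gap = 10.05 - 6.17 = 3.88 points, so the output gap is -2.79 × 3.88 = -10.8252%.
Actual GDP = 7046 × (1 - 10.8252/100) = 7046 × 0.891748 ≈ 6283 billion.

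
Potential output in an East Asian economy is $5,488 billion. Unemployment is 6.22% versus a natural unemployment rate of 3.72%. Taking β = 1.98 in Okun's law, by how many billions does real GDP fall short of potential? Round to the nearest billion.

Output gap = -1.98 × (6.22 - 3.72) = -1.98 × 2.5 = -4.95%.
Actual GDP ≈ 5488 × 0.9505 ≈ 5216 billion, so the shortfall is 5488 - 5216 = 272 billion.

$272 billion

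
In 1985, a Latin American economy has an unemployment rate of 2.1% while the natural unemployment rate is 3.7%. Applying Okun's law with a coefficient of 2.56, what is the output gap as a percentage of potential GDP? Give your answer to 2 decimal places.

The unemployment gap is 2.1 - 3.7 = -1.6 percentage points.
Okun's law gives an output gap of -2.56 × (-1.6) = 4.096%, i.e. 4.10% above potential.

4.10%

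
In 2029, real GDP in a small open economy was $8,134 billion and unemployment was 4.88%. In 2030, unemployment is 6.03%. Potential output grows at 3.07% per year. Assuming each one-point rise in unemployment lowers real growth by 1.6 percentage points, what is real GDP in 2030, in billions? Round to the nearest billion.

Δu = 6.03 - 4.88 = 1.15 points.
Okun's law (growth form): g_Y = g_Y* - β × Δu = 3.07 - 1.6 × (1.15) = 3.07 - 1.84 = 1.23%.
Real GDP in the next year = 8134 × (1 + 1.23/100) = 8134 × 1.0123 ≈ 8234 billion.

$8,234 billion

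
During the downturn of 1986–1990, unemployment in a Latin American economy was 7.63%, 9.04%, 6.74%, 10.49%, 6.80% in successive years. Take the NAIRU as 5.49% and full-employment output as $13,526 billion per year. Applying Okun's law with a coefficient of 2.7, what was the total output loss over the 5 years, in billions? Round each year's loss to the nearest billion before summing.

$4,839 billion

Year 1986: gap = -2.7 × (7.63 - 5.49) = -5.778%, loss ≈ 13526 × 5.778/100 ≈ 782.
Year 1987: gap = -2.7 × (9.04 - 5.49) = -9.585%, loss ≈ 13526 × 9.585/100 ≈ 1296.
Year 1988: gap = -2.7 × (6.74 - 5.49) = -3.375%, loss ≈ 13526 × 3.375/100 ≈ 457.
Year 1989: gap = -2.7 × (10.49 - 5.49) = -13.5%, loss ≈ 13526 × 13.5/100 ≈ 1826.
Year 1990: gap = -2.7 × (6.8 - 5.49) = -3.537%, loss ≈ 13526 × 3.537/100 ≈ 478.
Total lost output = 782 + 1296 + 457 + 1826 + 478 = 4839 billion.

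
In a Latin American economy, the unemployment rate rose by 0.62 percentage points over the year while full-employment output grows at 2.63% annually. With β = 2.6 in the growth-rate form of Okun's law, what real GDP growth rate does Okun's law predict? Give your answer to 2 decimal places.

Growth-rate Okun's law: g_Y = g_Y* - β × Δu.
g_Y = 2.63 - 2.6 × (0.62) = 2.63 - 1.612 = 1.018%, i.e. 1.02% to 2 d.p.

1.02%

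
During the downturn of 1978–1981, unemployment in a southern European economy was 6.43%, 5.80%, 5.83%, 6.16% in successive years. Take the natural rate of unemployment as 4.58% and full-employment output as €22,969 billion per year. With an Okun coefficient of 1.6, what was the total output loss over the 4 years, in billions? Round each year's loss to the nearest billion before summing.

€2,168 billion

Year 1978: gap = -1.6 × (6.43 - 4.58) = -2.96%, loss ≈ 22969 × 2.96/100 ≈ 680.
Year 1979: gap = -1.6 × (5.8 - 4.58) = -1.952%, loss ≈ 22969 × 1.952/100 ≈ 448.
Year 1980: gap = -1.6 × (5.83 - 4.58) = -2%, loss ≈ 22969 × 2/100 ≈ 459.
Year 1981: gap = -1.6 × (6.16 - 4.58) = -2.528%, loss ≈ 22969 × 2.528/100 ≈ 581.
Total lost output = 680 + 448 + 459 + 581 = 2168 billion.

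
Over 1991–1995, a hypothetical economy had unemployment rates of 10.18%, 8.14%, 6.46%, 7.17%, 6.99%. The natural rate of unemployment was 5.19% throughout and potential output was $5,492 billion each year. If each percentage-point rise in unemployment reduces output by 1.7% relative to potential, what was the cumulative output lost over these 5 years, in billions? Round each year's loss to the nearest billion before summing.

$1,213 billion

Year 1991: gap = -1.7 × (10.18 - 5.19) = -8.483%, loss ≈ 5492 × 8.483/100 ≈ 466.
Year 1992: gap = -1.7 × (8.14 - 5.19) = -5.015%, loss ≈ 5492 × 5.015/100 ≈ 275.
Year 1993: gap = -1.7 × (6.46 - 5.19) = -2.159%, loss ≈ 5492 × 2.159/100 ≈ 119.
Year 1994: gap = -1.7 × (7.17 - 5.19) = -3.366%, loss ≈ 5492 × 3.366/100 ≈ 185.
Year 1995: gap = -1.7 × (6.99 - 5.19) = -3.06%, loss ≈ 5492 × 3.06/100 ≈ 168.
Total lost output = 466 + 275 + 119 + 185 + 168 = 1213 billion.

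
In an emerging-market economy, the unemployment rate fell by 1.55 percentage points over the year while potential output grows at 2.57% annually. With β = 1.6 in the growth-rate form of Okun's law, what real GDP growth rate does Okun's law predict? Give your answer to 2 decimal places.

Growth-rate Okun's law: g_Y = g_Y* - β × Δu.
g_Y = 2.57 - 1.6 × (-1.55) = 2.57 + 2.48 = 5.05%, i.e. 5.05% to 2 d.p.

5.05%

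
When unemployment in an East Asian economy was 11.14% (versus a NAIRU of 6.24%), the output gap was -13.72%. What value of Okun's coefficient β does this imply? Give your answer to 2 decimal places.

β ≈ 2.80

Okun's law: output gap = -β × (u - u*).
-13.72 = -β × (11.14 - 6.24) = -β × 4.9, so β = 13.72/4.9 = 2.80.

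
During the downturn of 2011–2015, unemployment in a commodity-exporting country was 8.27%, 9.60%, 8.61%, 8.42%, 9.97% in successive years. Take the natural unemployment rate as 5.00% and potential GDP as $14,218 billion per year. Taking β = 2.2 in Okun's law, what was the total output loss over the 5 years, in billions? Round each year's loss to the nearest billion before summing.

$6,216 billion

Year 2011: gap = -2.2 × (8.27 - 5) = -7.194%, loss ≈ 14218 × 7.194/100 ≈ 1023.
Year 2012: gap = -2.2 × (9.6 - 5) = -10.12%, loss ≈ 14218 × 10.12/100 ≈ 1439.
Year 2013: gap = -2.2 × (8.61 - 5) = -7.942%, loss ≈ 14218 × 7.942/100 ≈ 1129.
Year 2014: gap = -2.2 × (8.42 - 5) = -7.524%, loss ≈ 14218 × 7.524/100 ≈ 1070.
Year 2015: gap = -2.2 × (9.97 - 5) = -10.934%, loss ≈ 14218 × 10.934/100 ≈ 1555.
Total lost output = 1023 + 1439 + 1129 + 1070 + 1555 = 6216 billion.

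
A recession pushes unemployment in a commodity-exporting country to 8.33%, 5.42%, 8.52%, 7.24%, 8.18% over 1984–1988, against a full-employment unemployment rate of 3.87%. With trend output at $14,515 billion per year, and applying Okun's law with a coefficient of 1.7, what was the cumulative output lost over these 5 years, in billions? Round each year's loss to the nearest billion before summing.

$4,526 billion

Year 1984: gap = -1.7 × (8.33 - 3.87) = -7.582%, loss ≈ 14515 × 7.582/100 ≈ 1101.
Year 1985: gap = -1.7 × (5.42 - 3.87) = -2.635%, loss ≈ 14515 × 2.635/100 ≈ 382.
Year 1986: gap = -1.7 × (8.52 - 3.87) = -7.905%, loss ≈ 14515 × 7.905/100 ≈ 1147.
Year 1987: gap = -1.7 × (7.24 - 3.87) = -5.729%, loss ≈ 14515 × 5.729/100 ≈ 832.
Year 1988: gap = -1.7 × (8.18 - 3.87) = -7.327%, loss ≈ 14515 × 7.327/100 ≈ 1064.
Total lost output = 1101 + 382 + 1147 + 832 + 1064 = 4526 billion.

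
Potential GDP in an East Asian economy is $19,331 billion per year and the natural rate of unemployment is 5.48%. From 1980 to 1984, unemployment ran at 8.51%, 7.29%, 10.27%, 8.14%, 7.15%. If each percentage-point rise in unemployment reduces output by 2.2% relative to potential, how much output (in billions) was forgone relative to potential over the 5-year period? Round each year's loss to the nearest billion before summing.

Year 1980: gap = -2.2 × (8.51 - 5.48) = -6.666%, loss ≈ 19331 × 6.666/100 ≈ 1289.
Year 1981: gap = -2.2 × (7.29 - 5.48) = -3.982%, loss ≈ 19331 × 3.982/100 ≈ 770.
Year 1982: gap = -2.2 × (10.27 - 5.48) = -10.538%, loss ≈ 19331 × 10.538/100 ≈ 2037.
Year 1983: gap = -2.2 × (8.14 - 5.48) = -5.852%, loss ≈ 19331 × 5.852/100 ≈ 1131.
Year 1984: gap = -2.2 × (7.15 - 5.48) = -3.674%, loss ≈ 19331 × 3.674/100 ≈ 710.
Total lost output = 1289 + 770 + 2037 + 1131 + 710 = 5937 billion.

$5,937 billion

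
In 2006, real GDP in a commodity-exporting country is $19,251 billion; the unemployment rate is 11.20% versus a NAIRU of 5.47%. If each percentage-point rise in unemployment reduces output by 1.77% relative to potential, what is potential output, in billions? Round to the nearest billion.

Unemployment gap = 11.2 - 5.47 = 5.73 points, so output gap = -1.77 × 5.73 = -10.1421%.
Since Y = Y* × (1 + gap/100), Y* = 19251/0.898579 ≈ 21424 billion.

$21,424 billion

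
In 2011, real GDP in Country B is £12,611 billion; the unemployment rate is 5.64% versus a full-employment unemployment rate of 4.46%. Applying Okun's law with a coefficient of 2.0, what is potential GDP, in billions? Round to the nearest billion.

£12,916 billion

Unemployment gap = 5.64 - 4.46 = 1.18 points, so output gap = -2 × 1.18 = -2.36%.
Since Y = Y* × (1 + gap/100), Y* = 12611/0.9764 ≈ 12916 billion.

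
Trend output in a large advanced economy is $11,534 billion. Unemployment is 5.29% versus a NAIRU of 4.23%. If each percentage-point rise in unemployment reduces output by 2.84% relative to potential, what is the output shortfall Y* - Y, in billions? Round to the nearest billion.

$347 billion

Output gap = -2.84 × (5.29 - 4.23) = -2.84 × 1.06 = -3.0104%.
Actual GDP ≈ 11534 × 0.969896 ≈ 11187 billion, so the shortfall is 11534 - 11187 = 347 billion.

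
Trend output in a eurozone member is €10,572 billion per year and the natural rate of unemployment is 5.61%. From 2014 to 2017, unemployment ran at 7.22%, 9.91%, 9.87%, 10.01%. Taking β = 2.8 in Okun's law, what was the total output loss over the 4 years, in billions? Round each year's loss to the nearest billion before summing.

Year 2014: gap = -2.8 × (7.22 - 5.61) = -4.508%, loss ≈ 10572 × 4.508/100 ≈ 477.
Year 2015: gap = -2.8 × (9.91 - 5.61) = -12.04%, loss ≈ 10572 × 12.04/100 ≈ 1273.
Year 2016: gap = -2.8 × (9.87 - 5.61) = -11.928%, loss ≈ 10572 × 11.928/100 ≈ 1261.
Year 2017: gap = -2.8 × (10.01 - 5.61) = -12.32%, loss ≈ 10572 × 12.32/100 ≈ 1302.
Total lost output = 477 + 1273 + 1261 + 1302 = 4313 billion.

€4,313 billion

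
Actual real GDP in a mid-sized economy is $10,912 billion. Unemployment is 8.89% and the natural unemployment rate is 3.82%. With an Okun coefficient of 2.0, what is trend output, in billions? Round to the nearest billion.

Unemployment gap = 8.89 - 3.82 = 5.07 points, so output gap = -2 × 5.07 = -10.14%.
Since Y = Y* × (1 + gap/100), Y* = 10912/0.8986 ≈ 12143 billion.

$12,143 billion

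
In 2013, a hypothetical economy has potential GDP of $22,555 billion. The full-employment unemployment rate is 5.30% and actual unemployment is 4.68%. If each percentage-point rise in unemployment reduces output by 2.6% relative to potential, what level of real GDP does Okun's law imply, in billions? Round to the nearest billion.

Unemployment gap = 4.68 - 5.3 = -0.62 points, so the output gap is -2.6 × (-0.62) = 1.612%.
Actual GDP = 22555 × (1 + 1.612/100) = 22555 × 1.01612 ≈ 22919 billion.

$22,919 billion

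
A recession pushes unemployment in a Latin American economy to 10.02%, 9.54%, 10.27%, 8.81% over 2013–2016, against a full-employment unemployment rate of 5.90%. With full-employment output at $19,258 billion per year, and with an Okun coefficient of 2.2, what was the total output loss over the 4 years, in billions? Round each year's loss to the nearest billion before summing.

Year 2013: gap = -2.2 × (10.02 - 5.9) = -9.064%, loss ≈ 19258 × 9.064/100 ≈ 1746.
Year 2014: gap = -2.2 × (9.54 - 5.9) = -8.008%, loss ≈ 19258 × 8.008/100 ≈ 1542.
Year 2015: gap = -2.2 × (10.27 - 5.9) = -9.614%, loss ≈ 19258 × 9.614/100 ≈ 1851.
Year 2016: gap = -2.2 × (8.81 - 5.9) = -6.402%, loss ≈ 19258 × 6.402/100 ≈ 1233.
Total lost output = 1746 + 1542 + 1851 + 1233 = 6372 billion.

$6,372 billion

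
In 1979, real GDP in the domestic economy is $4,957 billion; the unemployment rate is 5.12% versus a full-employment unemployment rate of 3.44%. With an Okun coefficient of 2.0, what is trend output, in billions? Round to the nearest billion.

Unemployment gap = 5.12 - 3.44 = 1.68 points, so output gap = -2 × 1.68 = -3.36%.
Since Y = Y* × (1 + gap/100), Y* = 4957/0.9664 ≈ 5129 billion.

$5,129 billion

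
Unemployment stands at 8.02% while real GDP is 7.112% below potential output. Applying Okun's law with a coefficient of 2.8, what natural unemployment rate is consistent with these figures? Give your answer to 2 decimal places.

From Okun's law, u - u* = -(output gap)/β = -(-7.112)/2.8 = 2.54 points.
So u* = 8.02 - 2.54 = 5.48%.

5.48%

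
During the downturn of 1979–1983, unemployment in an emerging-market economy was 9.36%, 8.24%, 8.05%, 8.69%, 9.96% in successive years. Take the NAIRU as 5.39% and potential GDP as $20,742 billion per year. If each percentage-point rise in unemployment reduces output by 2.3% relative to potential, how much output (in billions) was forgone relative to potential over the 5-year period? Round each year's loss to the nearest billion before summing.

$8,277 billion

Year 1979: gap = -2.3 × (9.36 - 5.39) = -9.131%, loss ≈ 20742 × 9.131/100 ≈ 1894.
Year 1980: gap = -2.3 × (8.24 - 5.39) = -6.555%, loss ≈ 20742 × 6.555/100 ≈ 1360.
Year 1981: gap = -2.3 × (8.05 - 5.39) = -6.118%, loss ≈ 20742 × 6.118/100 ≈ 1269.
Year 1982: gap = -2.3 × (8.69 - 5.39) = -7.59%, loss ≈ 20742 × 7.59/100 ≈ 1574.
Year 1983: gap = -2.3 × (9.96 - 5.39) = -10.511%, loss ≈ 20742 × 10.511/100 ≈ 2180.
Total lost output = 1894 + 1360 + 1269 + 1574 + 2180 = 8277 billion.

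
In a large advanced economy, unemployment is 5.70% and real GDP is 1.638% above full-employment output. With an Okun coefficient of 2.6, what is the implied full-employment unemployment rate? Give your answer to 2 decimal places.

6.33%

From Okun's law, u - u* = -(output gap)/β = -(1.638)/2.6 = -0.63 points.
So u* = 5.7 + 0.63 = 6.33%.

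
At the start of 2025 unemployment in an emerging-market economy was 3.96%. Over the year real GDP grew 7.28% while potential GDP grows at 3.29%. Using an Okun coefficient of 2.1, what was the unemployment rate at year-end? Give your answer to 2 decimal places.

2.06%

Growth-rate Okun's law: g_Y = g_Y* - β × Δu, so Δu = (g_Y* - g_Y)/β.
Δu = (3.29 - 7.28)/2.1 = -3.99/2.1 = -1.90 percentage points.
Year-end unemployment = 3.96 - 1.9 = 2.06%.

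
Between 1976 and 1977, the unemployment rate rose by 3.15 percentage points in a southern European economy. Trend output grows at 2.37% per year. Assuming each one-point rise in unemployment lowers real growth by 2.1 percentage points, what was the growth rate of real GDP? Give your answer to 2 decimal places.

-4.25%

Growth-rate Okun's law: g_Y = g_Y* - β × Δu.
g_Y = 2.37 - 2.1 × (3.15) = 2.37 - 6.615 = -4.245%, i.e. -4.25% to 2 d.p.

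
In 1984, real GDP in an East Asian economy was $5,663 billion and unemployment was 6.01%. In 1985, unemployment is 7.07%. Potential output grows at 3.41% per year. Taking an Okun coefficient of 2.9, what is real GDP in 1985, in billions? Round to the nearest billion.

Δu = 7.07 - 6.01 = 1.06 points.
Okun's law (growth form): g_Y = g_Y* - β × Δu = 3.41 - 2.9 × (1.06) = 3.41 - 3.074 = 0.336%.
Real GDP in the next year = 5663 × (1 + 0.336/100) = 5663 × 1.00336 ≈ 5682 billion.

$5,682 billion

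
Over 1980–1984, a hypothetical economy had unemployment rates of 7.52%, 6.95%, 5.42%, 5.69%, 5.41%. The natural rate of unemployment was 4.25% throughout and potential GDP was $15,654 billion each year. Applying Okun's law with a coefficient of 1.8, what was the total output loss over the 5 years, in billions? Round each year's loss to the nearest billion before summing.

$2,745 billion

Year 1980: gap = -1.8 × (7.52 - 4.25) = -5.886%, loss ≈ 15654 × 5.886/100 ≈ 921.
Year 1981: gap = -1.8 × (6.95 - 4.25) = -4.86%, loss ≈ 15654 × 4.86/100 ≈ 761.
Year 1982: gap = -1.8 × (5.42 - 4.25) = -2.106%, loss ≈ 15654 × 2.106/100 ≈ 330.
Year 1983: gap = -1.8 × (5.69 - 4.25) = -2.592%, loss ≈ 15654 × 2.592/100 ≈ 406.
Year 1984: gap = -1.8 × (5.41 - 4.25) = -2.088%, loss ≈ 15654 × 2.088/100 ≈ 327.
Total lost output = 921 + 761 + 330 + 406 + 327 = 2745 billion.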